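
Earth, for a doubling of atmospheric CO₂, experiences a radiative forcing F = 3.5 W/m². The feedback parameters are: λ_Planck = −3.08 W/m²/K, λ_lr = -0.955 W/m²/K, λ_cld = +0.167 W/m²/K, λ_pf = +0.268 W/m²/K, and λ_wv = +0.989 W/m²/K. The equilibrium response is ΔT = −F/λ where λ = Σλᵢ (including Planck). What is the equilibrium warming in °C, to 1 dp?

1.3 °C

Net feedback parameter λ = (−3.08) + (-0.955) + (+0.167) + (+0.268) + (+0.989) = -2.611 W/m²/K.
ΔT = −F/λ = −3.5/(-2.611) = 1.3 °C.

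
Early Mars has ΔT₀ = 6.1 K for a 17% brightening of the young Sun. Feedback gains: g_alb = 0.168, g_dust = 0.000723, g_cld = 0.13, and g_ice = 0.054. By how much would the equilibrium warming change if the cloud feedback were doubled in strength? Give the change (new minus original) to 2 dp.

2.37 K

Original: g = 0.352723, ΔT = 6.1/(1−0.352723) = 9.4241 K.
With doubled cloud: g' = 0.482723, ΔT' = 6.1/(1−0.482723) = 11.7925 K.
Change = 11.7925 − 9.4241 = 2.37 K.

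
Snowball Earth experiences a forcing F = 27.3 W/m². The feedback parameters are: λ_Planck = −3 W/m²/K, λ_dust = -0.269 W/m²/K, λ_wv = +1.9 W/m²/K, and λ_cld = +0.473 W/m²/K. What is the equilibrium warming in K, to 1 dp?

30.5 K

Net feedback parameter λ = (−3) + (-0.269) + (+1.9) + (+0.473) = -0.896 W/m²/K.
ΔT = −F/λ = −27.3/(-0.896) = 30.5 K.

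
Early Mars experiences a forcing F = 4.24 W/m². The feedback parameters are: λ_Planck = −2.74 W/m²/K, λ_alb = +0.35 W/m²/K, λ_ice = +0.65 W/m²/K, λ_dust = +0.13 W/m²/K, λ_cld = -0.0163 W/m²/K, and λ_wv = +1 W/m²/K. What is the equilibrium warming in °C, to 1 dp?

6.8 °C

Net feedback parameter λ = (−2.74) + (+0.35) + (+0.65) + (+0.13) + (-0.0163) + (+1) = -0.6263 W/m²/K.
ΔT = −F/λ = −4.24/(-0.6263) = 6.8 °C.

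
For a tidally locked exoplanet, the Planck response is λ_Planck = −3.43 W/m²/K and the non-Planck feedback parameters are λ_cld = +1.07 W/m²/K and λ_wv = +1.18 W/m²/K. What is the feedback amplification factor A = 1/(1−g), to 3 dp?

2.907

Convert to gains: g_cld = 1.07/3.43 = 0.312; g_wv = 1.18/3.43 = 0.344.
Total gain g = 0.656.
A = 1/(1 − 0.656) = 2.907.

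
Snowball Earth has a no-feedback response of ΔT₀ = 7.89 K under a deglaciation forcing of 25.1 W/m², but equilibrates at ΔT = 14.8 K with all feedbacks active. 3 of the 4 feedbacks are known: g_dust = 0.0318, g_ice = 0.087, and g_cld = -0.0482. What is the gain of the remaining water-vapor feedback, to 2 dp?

0.40

Amplification A = ΔT/ΔT₀ = 14.8/7.89 = 1.876.
Total gain g = 1 − 1/A = 1 − 1/1.876 = 0.467.
Known gains sum to 0.0318 + 0.087 − 0.0482 = 0.0706.
g_wv = 0.467 − 0.0706 = 0.40.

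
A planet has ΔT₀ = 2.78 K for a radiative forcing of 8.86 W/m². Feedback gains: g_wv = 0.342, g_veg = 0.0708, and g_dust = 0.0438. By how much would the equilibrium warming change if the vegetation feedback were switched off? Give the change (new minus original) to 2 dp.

Original: g = 0.4566, ΔT = 2.78/(1−0.4566) = 5.1159 K.
Without vegetation: g' = 0.3858, ΔT' = 2.78/(1−0.3858) = 4.5262 K.
Change = 4.5262 − 5.1159 = -0.59 K.

-0.59 K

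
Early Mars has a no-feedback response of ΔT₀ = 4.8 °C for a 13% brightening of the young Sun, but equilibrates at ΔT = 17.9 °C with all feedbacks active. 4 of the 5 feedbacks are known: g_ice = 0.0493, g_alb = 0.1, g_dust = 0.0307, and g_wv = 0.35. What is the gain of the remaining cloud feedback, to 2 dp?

Amplification A = ΔT/ΔT₀ = 17.9/4.8 = 3.729.
Total gain g = 1 − 1/A = 1 − 1/3.729 = 0.7318.
Known gains sum to 0.0493 + 0.1 + 0.0307 + 0.35 = 0.53.
g_cld = 0.7318 − 0.53 = 0.20.

0.20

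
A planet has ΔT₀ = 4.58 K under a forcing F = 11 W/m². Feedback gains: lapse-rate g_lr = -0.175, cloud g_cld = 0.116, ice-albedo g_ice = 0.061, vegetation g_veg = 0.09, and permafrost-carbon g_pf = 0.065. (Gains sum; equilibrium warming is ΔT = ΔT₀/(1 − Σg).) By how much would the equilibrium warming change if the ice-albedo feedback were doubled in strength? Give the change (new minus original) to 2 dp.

0.42 K

Original: g = 0.157, ΔT = 4.58/(1−0.157) = 5.4330 K.
With doubled ice-albedo: g' = 0.218, ΔT' = 4.58/(1−0.218) = 5.8568 K.
Change = 5.8568 − 5.4330 = 0.42 K.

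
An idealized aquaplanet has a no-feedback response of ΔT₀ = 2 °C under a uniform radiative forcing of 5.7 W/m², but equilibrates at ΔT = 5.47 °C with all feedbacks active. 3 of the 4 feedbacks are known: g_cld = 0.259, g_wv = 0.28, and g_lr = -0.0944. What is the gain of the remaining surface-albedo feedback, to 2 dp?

0.19

Amplification A = ΔT/ΔT₀ = 5.47/2 = 2.735.
Total gain g = 1 − 1/A = 1 − 1/2.735 = 0.6344.
Known gains sum to 0.259 + 0.28 − 0.0944 = 0.4446.
g_alb = 0.6344 − 0.4446 = 0.19.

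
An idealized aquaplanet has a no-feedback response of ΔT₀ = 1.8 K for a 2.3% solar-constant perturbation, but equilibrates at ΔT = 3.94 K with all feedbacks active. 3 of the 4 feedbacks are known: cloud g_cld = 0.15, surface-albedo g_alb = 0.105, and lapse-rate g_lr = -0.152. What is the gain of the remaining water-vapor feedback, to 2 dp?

0.44

Amplification A = ΔT/ΔT₀ = 3.94/1.8 = 2.189.
Total gain g = 1 − 1/A = 1 − 1/2.189 = 0.5432.
Known gains sum to 0.15 + 0.105 − 0.152 = 0.103.
g_wv = 0.5432 − 0.103 = 0.44.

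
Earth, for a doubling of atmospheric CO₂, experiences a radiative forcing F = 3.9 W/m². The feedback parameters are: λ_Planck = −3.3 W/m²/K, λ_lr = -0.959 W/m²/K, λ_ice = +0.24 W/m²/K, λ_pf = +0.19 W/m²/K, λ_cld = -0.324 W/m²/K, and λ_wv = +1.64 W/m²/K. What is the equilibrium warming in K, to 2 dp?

1.55 K

Net feedback parameter λ = (−3.3) + (-0.959) + (+0.24) + (+0.19) + (-0.324) + (+1.64) = -2.513 W/m²/K.
ΔT = −F/λ = −3.9/(-2.513) = 1.55 K.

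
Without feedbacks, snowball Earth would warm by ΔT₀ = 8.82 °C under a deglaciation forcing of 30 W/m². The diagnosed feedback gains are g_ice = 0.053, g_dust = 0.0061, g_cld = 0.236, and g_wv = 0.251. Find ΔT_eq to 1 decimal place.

19.4 °C

Total gain g = 0.053 + 0.0061 + 0.236 + 0.251 = 0.5461.
Amplification A = 1/(1 − 0.5461) = 2.203.
ΔT = 8.82 × 2.203 = 19.4 °C.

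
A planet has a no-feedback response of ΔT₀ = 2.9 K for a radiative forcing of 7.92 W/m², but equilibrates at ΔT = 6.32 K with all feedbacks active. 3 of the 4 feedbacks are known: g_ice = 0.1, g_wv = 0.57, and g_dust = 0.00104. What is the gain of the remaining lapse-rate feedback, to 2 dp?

Amplification A = ΔT/ΔT₀ = 6.32/2.9 = 2.179.
Total gain g = 1 − 1/A = 1 − 1/2.179 = 0.5411.
Known gains sum to 0.1 + 0.57 + 0.00104 = 0.67104.
g_lr = 0.5411 − 0.67104 = -0.13.

-0.13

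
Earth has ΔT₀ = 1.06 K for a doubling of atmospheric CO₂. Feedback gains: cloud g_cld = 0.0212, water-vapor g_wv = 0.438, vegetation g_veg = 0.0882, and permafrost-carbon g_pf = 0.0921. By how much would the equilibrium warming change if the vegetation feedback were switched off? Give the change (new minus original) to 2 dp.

-0.58 K

Original: g = 0.6395, ΔT = 1.06/(1−0.6395) = 2.9404 K.
Without vegetation: g' = 0.5513, ΔT' = 1.06/(1−0.5513) = 2.3624 K.
Change = 2.3624 − 2.9404 = -0.58 K.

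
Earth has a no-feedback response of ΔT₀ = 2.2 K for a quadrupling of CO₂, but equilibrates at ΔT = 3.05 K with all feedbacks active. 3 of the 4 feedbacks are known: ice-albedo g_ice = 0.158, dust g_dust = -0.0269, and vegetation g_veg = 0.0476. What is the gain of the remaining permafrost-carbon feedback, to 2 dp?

Amplification A = ΔT/ΔT₀ = 3.05/2.2 = 1.386.
Total gain g = 1 − 1/A = 1 − 1/1.386 = 0.2785.
Known gains sum to 0.158 − 0.0269 + 0.0476 = 0.1787.
g_pf = 0.2785 − 0.1787 = 0.10.

0.10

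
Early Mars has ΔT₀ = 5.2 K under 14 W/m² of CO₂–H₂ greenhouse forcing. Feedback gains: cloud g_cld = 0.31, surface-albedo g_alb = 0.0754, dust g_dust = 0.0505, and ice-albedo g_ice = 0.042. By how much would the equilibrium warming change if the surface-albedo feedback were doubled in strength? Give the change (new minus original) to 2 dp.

1.68 K

Original: g = 0.4779, ΔT = 5.2/(1−0.4779) = 9.9598 K.
With doubled surface-albedo: g' = 0.5533, ΔT' = 5.2/(1−0.5533) = 11.6409 K.
Change = 11.6409 − 9.9598 = 1.68 K.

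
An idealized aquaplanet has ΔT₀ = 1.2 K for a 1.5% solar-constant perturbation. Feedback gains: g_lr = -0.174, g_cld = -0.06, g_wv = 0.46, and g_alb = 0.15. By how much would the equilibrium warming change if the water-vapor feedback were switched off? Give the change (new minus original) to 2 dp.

-0.82 K

Original: g = 0.376, ΔT = 1.2/(1−0.376) = 1.9231 K.
Without water-vapor: g' = -0.084, ΔT' = 1.2/(1+0.084) = 1.1070 K.
Change = 1.1070 − 1.9231 = -0.82 K.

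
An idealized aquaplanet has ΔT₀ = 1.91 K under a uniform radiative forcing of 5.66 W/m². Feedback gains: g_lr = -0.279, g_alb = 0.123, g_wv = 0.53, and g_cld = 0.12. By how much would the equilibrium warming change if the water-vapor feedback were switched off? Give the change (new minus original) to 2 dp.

Original: g = 0.494, ΔT = 1.91/(1−0.494) = 3.7747 K.
Without water-vapor: g' = -0.036, ΔT' = 1.91/(1+0.036) = 1.8436 K.
Change = 1.8436 − 3.7747 = -1.93 K.

-1.93 K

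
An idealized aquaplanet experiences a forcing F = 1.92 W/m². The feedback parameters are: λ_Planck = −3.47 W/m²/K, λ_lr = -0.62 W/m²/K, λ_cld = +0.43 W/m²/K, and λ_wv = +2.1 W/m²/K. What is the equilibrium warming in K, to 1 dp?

Net feedback parameter λ = (−3.47) + (-0.62) + (+0.43) + (+2.1) = -1.56 W/m²/K.
ΔT = −F/λ = −1.92/(-1.56) = 1.2 K.

1.2 K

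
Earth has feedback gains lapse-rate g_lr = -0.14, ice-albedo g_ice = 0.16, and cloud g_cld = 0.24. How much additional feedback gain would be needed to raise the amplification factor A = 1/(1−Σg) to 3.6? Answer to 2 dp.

Current total gain = 0.26.
Target gain for A = 3.6: g* = 1 − 1/3.6 = 0.7222.
Additional gain needed = 0.7222 − 0.26 = 0.46.

0.46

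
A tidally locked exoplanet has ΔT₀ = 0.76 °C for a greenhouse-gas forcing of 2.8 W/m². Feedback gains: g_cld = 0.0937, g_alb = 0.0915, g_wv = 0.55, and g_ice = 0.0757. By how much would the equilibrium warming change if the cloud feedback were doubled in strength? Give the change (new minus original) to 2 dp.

3.95 °C

Original: g = 0.8109, ΔT = 0.76/(1−0.8109) = 4.0190 °C.
With doubled cloud: g' = 0.9046, ΔT' = 0.76/(1−0.9046) = 7.9665 °C.
Change = 7.9665 − 4.0190 = 3.95 °C.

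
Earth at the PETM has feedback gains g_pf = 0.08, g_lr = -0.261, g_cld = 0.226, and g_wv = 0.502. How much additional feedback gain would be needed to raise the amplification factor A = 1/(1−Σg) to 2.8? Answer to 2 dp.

0.10

Current total gain = 0.547.
Target gain for A = 2.8: g* = 1 − 1/2.8 = 0.6429.
Additional gain needed = 0.6429 − 0.547 = 0.10.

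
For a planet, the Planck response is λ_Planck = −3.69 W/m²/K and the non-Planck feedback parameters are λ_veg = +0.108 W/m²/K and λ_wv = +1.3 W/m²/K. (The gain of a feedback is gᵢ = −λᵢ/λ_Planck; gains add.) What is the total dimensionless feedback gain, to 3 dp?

0.382

Convert to gains: g_veg = 0.108/3.69 = 0.02927; g_wv = 1.3/3.69 = 0.3523.
Total gain g = 0.38157.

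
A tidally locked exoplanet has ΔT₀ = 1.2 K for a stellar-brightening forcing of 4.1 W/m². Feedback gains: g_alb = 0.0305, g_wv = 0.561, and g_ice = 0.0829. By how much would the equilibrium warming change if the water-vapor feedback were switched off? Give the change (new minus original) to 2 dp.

Original: g = 0.6744, ΔT = 1.2/(1−0.6744) = 3.6855 K.
Without water-vapor: g' = 0.1134, ΔT' = 1.2/(1−0.1134) = 1.3535 K.
Change = 1.3535 − 3.6855 = -2.33 K.

-2.33 K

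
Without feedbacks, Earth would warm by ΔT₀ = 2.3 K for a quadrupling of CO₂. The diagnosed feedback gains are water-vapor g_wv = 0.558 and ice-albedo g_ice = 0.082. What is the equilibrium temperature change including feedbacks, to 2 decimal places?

Total gain g = 0.558 + 0.082 = 0.64.
Amplification A = 1/(1 − 0.64) = 2.778.
ΔT = 2.3 × 2.778 = 6.39 K.

6.39 K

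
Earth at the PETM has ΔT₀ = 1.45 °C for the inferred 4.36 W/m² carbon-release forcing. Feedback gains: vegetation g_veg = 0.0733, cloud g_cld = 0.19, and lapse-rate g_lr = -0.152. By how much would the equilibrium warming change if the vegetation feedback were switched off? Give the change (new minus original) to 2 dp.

-0.12 °C

Original: g = 0.1113, ΔT = 1.45/(1−0.1113) = 1.6316 °C.
Without vegetation: g' = 0.038, ΔT' = 1.45/(1−0.038) = 1.5073 °C.
Change = 1.5073 − 1.6316 = -0.12 °C.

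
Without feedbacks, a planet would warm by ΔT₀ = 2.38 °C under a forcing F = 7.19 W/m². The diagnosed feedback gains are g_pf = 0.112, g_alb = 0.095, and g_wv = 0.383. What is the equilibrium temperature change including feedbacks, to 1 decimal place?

5.8 °C

Total gain g = 0.112 + 0.095 + 0.383 = 0.59.
Amplification A = 1/(1 − 0.59) = 2.439.
ΔT = 2.38 × 2.439 = 5.8 °C.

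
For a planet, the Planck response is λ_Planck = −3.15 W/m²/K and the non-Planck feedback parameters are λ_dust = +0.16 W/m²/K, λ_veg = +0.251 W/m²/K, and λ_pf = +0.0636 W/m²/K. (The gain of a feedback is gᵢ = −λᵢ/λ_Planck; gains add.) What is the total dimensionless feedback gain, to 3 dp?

0.151

Convert to gains: g_dust = 0.16/3.15 = 0.05079; g_veg = 0.251/3.15 = 0.07968; g_pf = 0.0636/3.15 = 0.02019.
Total gain g = 0.15066.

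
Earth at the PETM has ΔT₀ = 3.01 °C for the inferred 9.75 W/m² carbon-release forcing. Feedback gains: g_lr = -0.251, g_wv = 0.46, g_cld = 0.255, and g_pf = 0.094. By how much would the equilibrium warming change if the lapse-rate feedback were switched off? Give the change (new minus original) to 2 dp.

Original: g = 0.558, ΔT = 3.01/(1−0.558) = 6.8100 °C.
Without lapse-rate: g' = 0.809, ΔT' = 3.01/(1−0.809) = 15.7592 °C.
Change = 15.7592 − 6.8100 = 8.95 °C.

8.95 °C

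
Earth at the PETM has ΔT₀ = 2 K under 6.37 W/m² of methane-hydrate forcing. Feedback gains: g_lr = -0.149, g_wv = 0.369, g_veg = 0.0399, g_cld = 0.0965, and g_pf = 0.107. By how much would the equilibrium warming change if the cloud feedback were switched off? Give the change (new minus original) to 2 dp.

-0.57 K

Original: g = 0.4634, ΔT = 2/(1−0.4634) = 3.7272 K.
Without cloud: g' = 0.3669, ΔT' = 2/(1−0.3669) = 3.1591 K.
Change = 3.1591 − 3.7272 = -0.57 K.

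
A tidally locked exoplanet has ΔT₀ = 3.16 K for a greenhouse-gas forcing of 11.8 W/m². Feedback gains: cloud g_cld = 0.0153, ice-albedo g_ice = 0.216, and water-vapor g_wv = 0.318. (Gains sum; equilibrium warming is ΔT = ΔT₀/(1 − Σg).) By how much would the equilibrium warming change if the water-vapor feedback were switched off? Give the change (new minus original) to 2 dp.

-2.90 K

Original: g = 0.5493, ΔT = 3.16/(1−0.5493) = 7.0113 K.
Without water-vapor: g' = 0.2313, ΔT' = 3.16/(1−0.2313) = 4.1108 K.
Change = 4.1108 − 7.0113 = -2.90 K.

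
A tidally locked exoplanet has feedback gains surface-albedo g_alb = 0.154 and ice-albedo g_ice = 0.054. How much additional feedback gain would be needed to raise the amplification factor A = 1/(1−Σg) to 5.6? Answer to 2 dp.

0.61

Current total gain = 0.208.
Target gain for A = 5.6: g* = 1 − 1/5.6 = 0.8214.
Additional gain needed = 0.8214 − 0.208 = 0.61.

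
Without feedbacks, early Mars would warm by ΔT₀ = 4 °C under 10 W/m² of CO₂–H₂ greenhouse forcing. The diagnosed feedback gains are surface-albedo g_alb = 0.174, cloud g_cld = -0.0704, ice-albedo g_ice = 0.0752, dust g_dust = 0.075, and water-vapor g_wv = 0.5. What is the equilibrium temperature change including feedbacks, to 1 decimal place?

16.2 °C

Total gain g = 0.174 − 0.0704 + 0.0752 + 0.075 + 0.5 = 0.7538.
Amplification A = 1/(1 − 0.7538) = 4.062.
ΔT = 4 × 4.062 = 16.2 °C.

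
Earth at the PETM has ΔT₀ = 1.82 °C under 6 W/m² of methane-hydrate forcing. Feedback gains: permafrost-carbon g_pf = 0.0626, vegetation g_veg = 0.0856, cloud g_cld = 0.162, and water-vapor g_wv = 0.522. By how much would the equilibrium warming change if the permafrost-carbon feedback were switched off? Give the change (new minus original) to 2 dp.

Original: g = 0.8322, ΔT = 1.82/(1−0.8322) = 10.8462 °C.
Without permafrost-carbon: g' = 0.7696, ΔT' = 1.82/(1−0.7696) = 7.8993 °C.
Change = 7.8993 − 10.8462 = -2.95 °C.

-2.95 °C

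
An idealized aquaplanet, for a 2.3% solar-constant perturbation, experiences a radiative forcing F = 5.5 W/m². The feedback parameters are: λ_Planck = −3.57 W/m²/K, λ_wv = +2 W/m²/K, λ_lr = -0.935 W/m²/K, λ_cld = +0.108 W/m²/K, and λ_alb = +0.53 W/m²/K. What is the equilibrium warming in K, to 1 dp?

Net feedback parameter λ = (−3.57) + (+2) + (-0.935) + (+0.108) + (+0.53) = -1.867 W/m²/K.
ΔT = −F/λ = −5.5/(-1.867) = 2.9 K.

2.9 K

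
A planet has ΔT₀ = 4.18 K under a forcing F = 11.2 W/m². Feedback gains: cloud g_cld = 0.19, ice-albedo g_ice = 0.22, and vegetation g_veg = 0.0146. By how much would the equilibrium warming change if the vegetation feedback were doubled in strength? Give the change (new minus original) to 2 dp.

Original: g = 0.4246, ΔT = 4.18/(1−0.4246) = 7.2645 K.
With doubled vegetation: g' = 0.4392, ΔT' = 4.18/(1−0.4392) = 7.4536 K.
Change = 7.4536 − 7.2645 = 0.19 K.

0.19 K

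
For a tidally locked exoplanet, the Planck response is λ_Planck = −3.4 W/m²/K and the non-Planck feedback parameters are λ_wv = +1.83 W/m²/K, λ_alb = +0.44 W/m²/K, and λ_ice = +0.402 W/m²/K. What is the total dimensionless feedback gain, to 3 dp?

0.786

Convert to gains: g_wv = 1.83/3.4 = 0.5382; g_alb = 0.44/3.4 = 0.1294; g_ice = 0.402/3.4 = 0.1182.
Total gain g = 0.7858.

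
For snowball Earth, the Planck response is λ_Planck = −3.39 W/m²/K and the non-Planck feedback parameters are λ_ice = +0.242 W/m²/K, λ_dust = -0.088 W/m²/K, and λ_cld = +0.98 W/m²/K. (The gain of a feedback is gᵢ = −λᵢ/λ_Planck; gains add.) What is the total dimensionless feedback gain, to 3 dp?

Convert to gains: g_ice = 0.242/3.39 = 0.07139; g_dust = -0.088/3.39 = -0.02596; g_cld = 0.98/3.39 = 0.2891.
Total gain g = 0.33453.

0.335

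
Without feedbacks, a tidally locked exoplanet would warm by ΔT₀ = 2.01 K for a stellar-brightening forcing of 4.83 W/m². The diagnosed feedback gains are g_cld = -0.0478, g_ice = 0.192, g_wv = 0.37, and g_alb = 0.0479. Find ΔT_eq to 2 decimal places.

Total gain g = -0.0478 + 0.192 + 0.37 + 0.0479 = 0.5621.
Amplification A = 1/(1 − 0.5621) = 2.284.
ΔT = 2.01 × 2.284 = 4.59 K.

4.59 K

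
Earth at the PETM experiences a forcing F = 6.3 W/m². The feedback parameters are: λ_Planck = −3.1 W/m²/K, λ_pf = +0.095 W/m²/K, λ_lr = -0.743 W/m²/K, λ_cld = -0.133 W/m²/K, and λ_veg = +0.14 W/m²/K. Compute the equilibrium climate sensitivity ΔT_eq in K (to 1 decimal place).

Net feedback parameter λ = (−3.1) + (+0.095) + (-0.743) + (-0.133) + (+0.14) = -3.741 W/m²/K.
ΔT = −F/λ = −6.3/(-3.741) = 1.7 K.

1.7 K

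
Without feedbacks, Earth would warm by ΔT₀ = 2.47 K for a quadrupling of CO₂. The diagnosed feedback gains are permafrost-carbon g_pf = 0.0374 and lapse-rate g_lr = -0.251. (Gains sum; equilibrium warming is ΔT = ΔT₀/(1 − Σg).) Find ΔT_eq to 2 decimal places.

2.04 K

Total gain g = 0.0374 − 0.251 = -0.2136.
Amplification A = 1/(1 + 0.2136) = 0.824.
ΔT = 2.47 × 0.824 = 2.04 K.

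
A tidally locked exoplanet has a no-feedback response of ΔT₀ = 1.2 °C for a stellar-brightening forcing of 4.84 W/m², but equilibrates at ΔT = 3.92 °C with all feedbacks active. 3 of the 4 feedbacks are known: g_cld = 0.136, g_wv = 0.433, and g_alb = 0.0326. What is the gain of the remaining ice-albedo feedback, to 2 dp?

Amplification A = ΔT/ΔT₀ = 3.92/1.2 = 3.267.
Total gain g = 1 − 1/A = 1 − 1/3.267 = 0.6939.
Known gains sum to 0.136 + 0.433 + 0.0326 = 0.6016.
g_ice = 0.6939 − 0.6016 = 0.09.

0.09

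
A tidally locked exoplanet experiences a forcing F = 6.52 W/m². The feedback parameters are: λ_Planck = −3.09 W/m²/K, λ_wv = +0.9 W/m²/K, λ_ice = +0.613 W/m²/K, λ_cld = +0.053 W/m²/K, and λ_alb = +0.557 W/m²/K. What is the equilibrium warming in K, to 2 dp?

6.74 K

Net feedback parameter λ = (−3.09) + (+0.9) + (+0.613) + (+0.053) + (+0.557) = -0.967 W/m²/K.
ΔT = −F/λ = −6.52/(-0.967) = 6.74 K.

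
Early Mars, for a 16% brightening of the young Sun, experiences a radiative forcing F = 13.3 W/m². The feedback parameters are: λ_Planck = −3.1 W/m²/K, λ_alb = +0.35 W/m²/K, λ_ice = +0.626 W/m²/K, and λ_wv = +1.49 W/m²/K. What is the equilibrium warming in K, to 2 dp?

Net feedback parameter λ = (−3.1) + (+0.35) + (+0.626) + (+1.49) = -0.634 W/m²/K.
ΔT = −F/λ = −13.3/(-0.634) = 20.98 K.

20.98 K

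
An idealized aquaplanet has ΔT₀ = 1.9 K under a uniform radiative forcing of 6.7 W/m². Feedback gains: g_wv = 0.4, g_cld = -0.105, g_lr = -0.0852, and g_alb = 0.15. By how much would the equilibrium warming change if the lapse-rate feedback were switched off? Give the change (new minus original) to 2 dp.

Original: g = 0.3598, ΔT = 1.9/(1−0.3598) = 2.9678 K.
Without lapse-rate: g' = 0.445, ΔT' = 1.9/(1−0.445) = 3.4234 K.
Change = 3.4234 − 2.9678 = 0.46 K.

0.46 K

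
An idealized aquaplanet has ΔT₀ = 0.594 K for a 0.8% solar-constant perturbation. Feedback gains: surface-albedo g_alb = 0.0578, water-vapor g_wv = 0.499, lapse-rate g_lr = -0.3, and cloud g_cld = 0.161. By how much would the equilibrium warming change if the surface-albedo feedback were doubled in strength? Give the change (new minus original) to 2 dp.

Original: g = 0.4178, ΔT = 0.594/(1−0.4178) = 1.0203 K.
With doubled surface-albedo: g' = 0.4756, ΔT' = 0.594/(1−0.4756) = 1.1327 K.
Change = 1.1327 − 1.0203 = 0.11 K.

0.11 K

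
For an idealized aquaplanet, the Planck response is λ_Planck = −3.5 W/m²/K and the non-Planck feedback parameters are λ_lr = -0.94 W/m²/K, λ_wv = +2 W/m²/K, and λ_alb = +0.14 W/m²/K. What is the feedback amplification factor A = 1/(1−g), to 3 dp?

Convert to gains: g_lr = -0.94/3.5 = -0.2686; g_wv = 2/3.5 = 0.5714; g_alb = 0.14/3.5 = 0.04.
Total gain g = 0.3428.
A = 1/(1 − 0.3428) = 1.522.

1.522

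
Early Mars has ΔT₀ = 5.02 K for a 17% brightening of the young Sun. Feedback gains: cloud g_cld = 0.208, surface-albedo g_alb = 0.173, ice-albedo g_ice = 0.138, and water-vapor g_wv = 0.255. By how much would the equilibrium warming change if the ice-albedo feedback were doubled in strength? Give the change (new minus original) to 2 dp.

34.83 K

Original: g = 0.774, ΔT = 5.02/(1−0.774) = 22.2124 K.
With doubled ice-albedo: g' = 0.912, ΔT' = 5.02/(1−0.912) = 57.0455 K.
Change = 57.0455 − 22.2124 = 34.83 K.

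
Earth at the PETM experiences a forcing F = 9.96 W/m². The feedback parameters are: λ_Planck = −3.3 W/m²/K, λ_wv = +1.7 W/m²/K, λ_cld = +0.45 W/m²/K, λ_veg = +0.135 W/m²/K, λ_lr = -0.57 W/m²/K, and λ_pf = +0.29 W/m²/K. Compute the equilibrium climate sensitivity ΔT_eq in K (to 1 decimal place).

Net feedback parameter λ = (−3.3) + (+1.7) + (+0.45) + (+0.135) + (-0.57) + (+0.29) = -1.295 W/m²/K.
ΔT = −F/λ = −9.96/(-1.295) = 7.7 K.

7.7 K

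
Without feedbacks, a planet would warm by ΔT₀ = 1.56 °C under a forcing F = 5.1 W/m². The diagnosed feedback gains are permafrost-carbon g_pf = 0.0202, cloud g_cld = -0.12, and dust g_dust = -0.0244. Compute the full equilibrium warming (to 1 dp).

Total gain g = 0.0202 − 0.12 − 0.0244 = -0.1242.
Amplification A = 1/(1 + 0.1242) = 0.8895.
ΔT = 1.56 × 0.8895 = 1.4 °C.

1.4 °C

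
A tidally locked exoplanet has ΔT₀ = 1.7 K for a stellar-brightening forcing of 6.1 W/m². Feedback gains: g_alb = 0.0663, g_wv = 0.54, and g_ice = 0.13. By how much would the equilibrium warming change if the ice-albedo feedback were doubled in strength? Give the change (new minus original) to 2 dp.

6.27 K

Original: g = 0.7363, ΔT = 1.7/(1−0.7363) = 6.4467 K.
With doubled ice-albedo: g' = 0.8663, ΔT' = 1.7/(1−0.8663) = 12.7150 K.
Change = 12.7150 − 6.4467 = 6.27 K.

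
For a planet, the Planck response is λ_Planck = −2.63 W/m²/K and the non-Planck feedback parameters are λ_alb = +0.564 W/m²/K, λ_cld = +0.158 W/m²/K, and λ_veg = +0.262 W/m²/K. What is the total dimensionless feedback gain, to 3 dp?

Convert to gains: g_alb = 0.564/2.63 = 0.2144; g_cld = 0.158/2.63 = 0.06008; g_veg = 0.262/2.63 = 0.09962.
Total gain g = 0.3741.

0.374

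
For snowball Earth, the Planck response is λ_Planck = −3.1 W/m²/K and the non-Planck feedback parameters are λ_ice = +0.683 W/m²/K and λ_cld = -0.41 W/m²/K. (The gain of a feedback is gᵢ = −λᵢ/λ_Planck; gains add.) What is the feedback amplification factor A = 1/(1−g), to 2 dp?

1.10

Convert to gains: g_ice = 0.683/3.1 = 0.2203; g_cld = -0.41/3.1 = -0.1323.
Total gain g = 0.088.
A = 1/(1 − 0.088) = 1.10.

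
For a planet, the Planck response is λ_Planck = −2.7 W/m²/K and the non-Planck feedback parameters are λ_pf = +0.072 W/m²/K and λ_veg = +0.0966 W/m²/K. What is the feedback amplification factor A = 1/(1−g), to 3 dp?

1.067

Convert to gains: g_pf = 0.072/2.7 = 0.02667; g_veg = 0.0966/2.7 = 0.03578.
Total gain g = 0.06245.
A = 1/(1 − 0.06245) = 1.067.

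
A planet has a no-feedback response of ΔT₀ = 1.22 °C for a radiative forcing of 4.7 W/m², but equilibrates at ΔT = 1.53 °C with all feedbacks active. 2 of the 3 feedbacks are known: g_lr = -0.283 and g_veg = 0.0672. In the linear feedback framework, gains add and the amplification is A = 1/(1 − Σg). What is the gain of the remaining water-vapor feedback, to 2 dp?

0.42

Amplification A = ΔT/ΔT₀ = 1.53/1.22 = 1.254.
Total gain g = 1 − 1/A = 1 − 1/1.254 = 0.2026.
Known gains sum to -0.283 + 0.0672 = -0.2158.
g_wv = 0.2026 + 0.2158 = 0.42.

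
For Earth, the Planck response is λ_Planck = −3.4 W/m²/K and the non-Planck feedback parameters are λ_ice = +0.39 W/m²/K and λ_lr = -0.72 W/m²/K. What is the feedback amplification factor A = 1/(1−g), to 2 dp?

0.91

Convert to gains: g_ice = 0.39/3.4 = 0.1147; g_lr = -0.72/3.4 = -0.2118.
Total gain g = -0.0971.
A = 1/(1 + 0.0971) = 0.91.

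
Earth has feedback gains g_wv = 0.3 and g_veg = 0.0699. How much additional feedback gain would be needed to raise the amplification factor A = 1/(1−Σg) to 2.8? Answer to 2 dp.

Current total gain = 0.3699.
Target gain for A = 2.8: g* = 1 − 1/2.8 = 0.6429.
Additional gain needed = 0.6429 − 0.3699 = 0.27.

0.27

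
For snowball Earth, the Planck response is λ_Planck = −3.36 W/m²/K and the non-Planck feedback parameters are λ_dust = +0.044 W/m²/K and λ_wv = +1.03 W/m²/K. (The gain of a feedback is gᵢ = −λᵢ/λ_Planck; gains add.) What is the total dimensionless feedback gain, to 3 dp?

Convert to gains: g_dust = 0.044/3.36 = 0.0131; g_wv = 1.03/3.36 = 0.3065.
Total gain g = 0.3196.

0.320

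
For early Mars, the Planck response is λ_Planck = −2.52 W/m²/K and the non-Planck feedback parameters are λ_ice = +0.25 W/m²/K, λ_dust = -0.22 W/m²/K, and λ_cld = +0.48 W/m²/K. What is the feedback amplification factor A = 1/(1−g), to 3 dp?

1.254

Convert to gains: g_ice = 0.25/2.52 = 0.09921; g_dust = -0.22/2.52 = -0.0873; g_cld = 0.48/2.52 = 0.1905.
Total gain g = 0.20241.
A = 1/(1 − 0.20241) = 1.254.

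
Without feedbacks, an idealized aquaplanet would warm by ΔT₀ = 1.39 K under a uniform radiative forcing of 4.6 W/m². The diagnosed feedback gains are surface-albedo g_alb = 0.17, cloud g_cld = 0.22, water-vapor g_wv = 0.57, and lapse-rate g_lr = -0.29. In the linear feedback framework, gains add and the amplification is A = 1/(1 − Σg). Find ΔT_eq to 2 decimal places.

4.21 K

Total gain g = 0.17 + 0.22 + 0.57 − 0.29 = 0.67.
Amplification A = 1/(1 − 0.67) = 3.03.
ΔT = 1.39 × 3.03 = 4.21 K.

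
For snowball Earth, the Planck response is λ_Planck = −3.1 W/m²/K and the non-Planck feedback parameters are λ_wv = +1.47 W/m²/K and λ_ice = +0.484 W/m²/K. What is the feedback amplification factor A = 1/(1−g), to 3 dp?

Convert to gains: g_wv = 1.47/3.1 = 0.4742; g_ice = 0.484/3.1 = 0.1561.
Total gain g = 0.6303.
A = 1/(1 − 0.6303) = 2.705.

2.705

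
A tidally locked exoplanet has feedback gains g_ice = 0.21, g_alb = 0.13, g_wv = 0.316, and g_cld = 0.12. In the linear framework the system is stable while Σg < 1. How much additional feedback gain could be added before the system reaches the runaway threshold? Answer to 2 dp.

0.22

Current total gain = 0.21 + 0.13 + 0.316 + 0.12 = 0.776.
Margin to runaway = 1 − 0.776 = 0.22.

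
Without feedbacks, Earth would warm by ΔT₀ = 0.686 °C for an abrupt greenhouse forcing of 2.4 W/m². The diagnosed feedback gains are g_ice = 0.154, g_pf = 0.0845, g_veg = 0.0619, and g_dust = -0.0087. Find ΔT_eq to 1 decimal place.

Total gain g = 0.154 + 0.0845 + 0.0619 − 0.0087 = 0.2917.
Amplification A = 1/(1 − 0.2917) = 1.412.
ΔT = 0.686 × 1.412 = 1.0 °C.

1.0 °C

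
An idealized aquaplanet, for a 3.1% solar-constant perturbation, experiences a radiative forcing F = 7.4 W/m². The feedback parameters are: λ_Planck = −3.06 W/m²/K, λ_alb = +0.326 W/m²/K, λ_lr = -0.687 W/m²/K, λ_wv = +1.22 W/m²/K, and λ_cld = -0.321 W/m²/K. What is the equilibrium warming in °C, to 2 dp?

2.93 °C

Net feedback parameter λ = (−3.06) + (+0.326) + (-0.687) + (+1.22) + (-0.321) = -2.522 W/m²/K.
ΔT = −F/λ = −7.4/(-2.522) = 2.93 °C.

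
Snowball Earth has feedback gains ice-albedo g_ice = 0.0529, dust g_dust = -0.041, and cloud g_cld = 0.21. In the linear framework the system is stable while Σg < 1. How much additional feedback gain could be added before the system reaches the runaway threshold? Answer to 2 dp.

Current total gain = 0.0529 − 0.041 + 0.21 = 0.2219.
Margin to runaway = 1 − 0.2219 = 0.78.

0.78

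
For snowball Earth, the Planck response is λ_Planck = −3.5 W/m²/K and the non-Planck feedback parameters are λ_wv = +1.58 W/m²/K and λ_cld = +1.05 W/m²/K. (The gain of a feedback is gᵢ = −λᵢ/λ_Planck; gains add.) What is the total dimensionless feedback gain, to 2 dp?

Convert to gains: g_wv = 1.58/3.5 = 0.4514; g_cld = 1.05/3.5 = 0.3.
Total gain g = 0.7514.

0.75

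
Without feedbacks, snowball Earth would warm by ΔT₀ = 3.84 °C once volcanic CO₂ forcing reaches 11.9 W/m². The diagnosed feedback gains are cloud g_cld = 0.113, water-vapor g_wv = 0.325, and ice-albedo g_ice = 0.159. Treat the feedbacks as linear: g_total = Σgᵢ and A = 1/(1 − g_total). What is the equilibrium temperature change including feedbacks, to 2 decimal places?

Total gain g = 0.113 + 0.325 + 0.159 = 0.597.
Amplification A = 1/(1 − 0.597) = 2.481.
ΔT = 3.84 × 2.481 = 9.53 °C.

9.53 °C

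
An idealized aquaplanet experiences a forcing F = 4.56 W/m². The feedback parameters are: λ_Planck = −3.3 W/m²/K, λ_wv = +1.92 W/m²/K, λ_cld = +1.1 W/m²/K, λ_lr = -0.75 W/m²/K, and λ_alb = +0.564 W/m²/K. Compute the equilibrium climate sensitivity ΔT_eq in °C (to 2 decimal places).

Net feedback parameter λ = (−3.3) + (+1.92) + (+1.1) + (-0.75) + (+0.564) = -0.466 W/m²/K.
ΔT = −F/λ = −4.56/(-0.466) = 9.79 °C.

9.79 °C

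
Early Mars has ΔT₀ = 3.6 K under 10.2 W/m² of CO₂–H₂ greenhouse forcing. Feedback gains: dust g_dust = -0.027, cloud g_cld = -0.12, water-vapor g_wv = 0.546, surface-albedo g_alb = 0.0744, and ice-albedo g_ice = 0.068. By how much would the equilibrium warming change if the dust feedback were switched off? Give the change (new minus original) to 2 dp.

Original: g = 0.5414, ΔT = 3.6/(1−0.5414) = 7.8500 K.
Without dust: g' = 0.5684, ΔT' = 3.6/(1−0.5684) = 8.3411 K.
Change = 8.3411 − 7.8500 = 0.49 K.

0.49 K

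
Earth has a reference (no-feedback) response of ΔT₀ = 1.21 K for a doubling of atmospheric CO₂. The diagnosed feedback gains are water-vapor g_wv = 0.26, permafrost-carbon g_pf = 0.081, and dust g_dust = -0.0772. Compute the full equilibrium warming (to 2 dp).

1.64 K

Total gain g = 0.26 + 0.081 − 0.0772 = 0.2638.
Amplification A = 1/(1 − 0.2638) = 1.358.
ΔT = 1.21 × 1.358 = 1.64 K.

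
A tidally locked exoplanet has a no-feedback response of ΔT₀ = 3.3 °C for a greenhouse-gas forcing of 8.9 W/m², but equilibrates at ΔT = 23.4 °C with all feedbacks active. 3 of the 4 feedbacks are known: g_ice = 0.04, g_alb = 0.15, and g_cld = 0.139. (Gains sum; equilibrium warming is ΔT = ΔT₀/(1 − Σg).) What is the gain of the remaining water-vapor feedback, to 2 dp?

Amplification A = ΔT/ΔT₀ = 23.4/3.3 = 7.091.
Total gain g = 1 − 1/A = 1 − 1/7.091 = 0.859.
Known gains sum to 0.04 + 0.15 + 0.139 = 0.329.
g_wv = 0.859 − 0.329 = 0.53.

0.53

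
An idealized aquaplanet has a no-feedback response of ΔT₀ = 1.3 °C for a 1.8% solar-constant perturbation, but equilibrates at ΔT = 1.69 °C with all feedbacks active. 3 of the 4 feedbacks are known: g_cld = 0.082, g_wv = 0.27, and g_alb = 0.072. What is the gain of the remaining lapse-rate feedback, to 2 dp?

Amplification A = ΔT/ΔT₀ = 1.69/1.3 = 1.3.
Total gain g = 1 − 1/A = 1 − 1/1.3 = 0.2308.
Known gains sum to 0.082 + 0.27 + 0.072 = 0.424.
g_lr = 0.2308 − 0.424 = -0.19.

-0.19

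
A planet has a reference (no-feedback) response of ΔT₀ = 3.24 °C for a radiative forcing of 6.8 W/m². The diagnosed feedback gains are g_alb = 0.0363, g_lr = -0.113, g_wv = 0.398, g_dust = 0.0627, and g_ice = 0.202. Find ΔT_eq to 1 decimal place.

Total gain g = 0.0363 − 0.113 + 0.398 + 0.0627 + 0.202 = 0.586.
Amplification A = 1/(1 − 0.586) = 2.415.
ΔT = 3.24 × 2.415 = 7.8 °C.

7.8 °C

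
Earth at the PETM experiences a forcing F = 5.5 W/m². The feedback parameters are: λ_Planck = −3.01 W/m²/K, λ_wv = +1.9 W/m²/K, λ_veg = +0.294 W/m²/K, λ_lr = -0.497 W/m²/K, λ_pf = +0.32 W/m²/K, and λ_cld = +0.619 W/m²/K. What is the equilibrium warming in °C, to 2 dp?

14.71 °C

Net feedback parameter λ = (−3.01) + (+1.9) + (+0.294) + (-0.497) + (+0.32) + (+0.619) = -0.374 W/m²/K.
ΔT = −F/λ = −5.5/(-0.374) = 14.71 °C.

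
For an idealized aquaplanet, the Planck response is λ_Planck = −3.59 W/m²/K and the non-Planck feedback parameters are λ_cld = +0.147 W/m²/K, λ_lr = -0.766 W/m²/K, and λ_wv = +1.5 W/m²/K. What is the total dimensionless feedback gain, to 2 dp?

0.25

Convert to gains: g_cld = 0.147/3.59 = 0.04095; g_lr = -0.766/3.59 = -0.2134; g_wv = 1.5/3.59 = 0.4178.
Total gain g = 0.24535.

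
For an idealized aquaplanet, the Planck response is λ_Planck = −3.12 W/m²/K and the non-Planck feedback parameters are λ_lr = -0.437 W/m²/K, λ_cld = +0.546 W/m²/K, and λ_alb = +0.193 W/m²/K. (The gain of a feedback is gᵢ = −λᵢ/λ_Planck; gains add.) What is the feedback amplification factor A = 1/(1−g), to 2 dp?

Convert to gains: g_lr = -0.437/3.12 = -0.1401; g_cld = 0.546/3.12 = 0.175; g_alb = 0.193/3.12 = 0.06186.
Total gain g = 0.09676.
A = 1/(1 − 0.09676) = 1.11.

1.11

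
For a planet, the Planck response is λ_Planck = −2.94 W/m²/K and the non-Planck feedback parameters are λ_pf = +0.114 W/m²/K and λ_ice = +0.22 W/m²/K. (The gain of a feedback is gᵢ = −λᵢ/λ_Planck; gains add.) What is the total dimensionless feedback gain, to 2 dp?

Convert to gains: g_pf = 0.114/2.94 = 0.03878; g_ice = 0.22/2.94 = 0.07483.
Total gain g = 0.11361.

0.11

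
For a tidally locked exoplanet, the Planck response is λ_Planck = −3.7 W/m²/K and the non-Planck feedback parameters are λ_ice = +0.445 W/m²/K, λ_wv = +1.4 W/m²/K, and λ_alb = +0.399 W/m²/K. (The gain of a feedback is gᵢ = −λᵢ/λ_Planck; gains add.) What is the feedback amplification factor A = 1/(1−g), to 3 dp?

Convert to gains: g_ice = 0.445/3.7 = 0.1203; g_wv = 1.4/3.7 = 0.3784; g_alb = 0.399/3.7 = 0.1078.
Total gain g = 0.6065.
A = 1/(1 − 0.6065) = 2.541.

2.541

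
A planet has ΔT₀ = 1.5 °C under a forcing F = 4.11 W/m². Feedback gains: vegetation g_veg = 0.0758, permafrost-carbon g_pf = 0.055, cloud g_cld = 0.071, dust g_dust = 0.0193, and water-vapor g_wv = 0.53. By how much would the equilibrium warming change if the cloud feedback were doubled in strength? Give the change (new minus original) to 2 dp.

Original: g = 0.7511, ΔT = 1.5/(1−0.7511) = 6.0265 °C.
With doubled cloud: g' = 0.8221, ΔT' = 1.5/(1−0.8221) = 8.4317 °C.
Change = 8.4317 − 6.0265 = 2.41 °C.

2.41 °C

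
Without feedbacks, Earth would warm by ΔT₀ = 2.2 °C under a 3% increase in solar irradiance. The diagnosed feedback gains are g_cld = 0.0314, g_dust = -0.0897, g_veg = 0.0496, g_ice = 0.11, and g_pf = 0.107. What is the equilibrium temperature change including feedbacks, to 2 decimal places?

2.78 °C

Total gain g = 0.0314 − 0.0897 + 0.0496 + 0.11 + 0.107 = 0.2083.
Amplification A = 1/(1 − 0.2083) = 1.263.
ΔT = 2.2 × 1.263 = 2.78 °C.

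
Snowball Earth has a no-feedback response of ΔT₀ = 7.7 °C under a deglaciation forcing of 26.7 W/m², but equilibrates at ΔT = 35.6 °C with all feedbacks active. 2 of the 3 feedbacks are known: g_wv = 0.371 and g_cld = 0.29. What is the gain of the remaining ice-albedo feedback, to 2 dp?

0.12

Amplification A = ΔT/ΔT₀ = 35.6/7.7 = 4.623.
Total gain g = 1 − 1/A = 1 − 1/4.623 = 0.7837.
Known gains sum to 0.371 + 0.29 = 0.661.
g_ice = 0.7837 − 0.661 = 0.12.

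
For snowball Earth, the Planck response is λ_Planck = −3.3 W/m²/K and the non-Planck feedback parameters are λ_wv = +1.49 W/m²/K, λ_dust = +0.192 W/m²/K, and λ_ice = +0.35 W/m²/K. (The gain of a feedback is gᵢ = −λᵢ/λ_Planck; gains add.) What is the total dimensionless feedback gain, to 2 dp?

Convert to gains: g_wv = 1.49/3.3 = 0.4515; g_dust = 0.192/3.3 = 0.05818; g_ice = 0.35/3.3 = 0.1061.
Total gain g = 0.61578.

0.62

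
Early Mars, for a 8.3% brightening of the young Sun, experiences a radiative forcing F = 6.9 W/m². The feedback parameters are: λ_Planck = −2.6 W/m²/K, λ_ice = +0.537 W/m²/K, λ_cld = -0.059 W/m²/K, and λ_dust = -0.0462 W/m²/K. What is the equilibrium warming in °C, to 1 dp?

3.2 °C

Net feedback parameter λ = (−2.6) + (+0.537) + (-0.059) + (-0.0462) = -2.1682 W/m²/K.
ΔT = −F/λ = −6.9/(-2.1682) = 3.2 °C.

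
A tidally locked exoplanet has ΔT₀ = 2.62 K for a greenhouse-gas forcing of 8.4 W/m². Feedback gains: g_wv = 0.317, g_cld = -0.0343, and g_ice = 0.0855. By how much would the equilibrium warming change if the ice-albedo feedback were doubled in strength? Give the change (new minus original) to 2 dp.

0.65 K

Original: g = 0.3682, ΔT = 2.62/(1−0.3682) = 4.1469 K.
With doubled ice-albedo: g' = 0.4537, ΔT' = 2.62/(1−0.4537) = 4.7959 K.
Change = 4.7959 − 4.1469 = 0.65 K.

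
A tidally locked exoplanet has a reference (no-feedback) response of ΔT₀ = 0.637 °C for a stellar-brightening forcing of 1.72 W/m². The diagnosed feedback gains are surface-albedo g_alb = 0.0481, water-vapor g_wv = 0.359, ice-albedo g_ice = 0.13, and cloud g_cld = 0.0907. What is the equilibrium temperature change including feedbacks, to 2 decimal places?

1.71 °C

Total gain g = 0.0481 + 0.359 + 0.13 + 0.0907 = 0.6278.
Amplification A = 1/(1 − 0.6278) = 2.687.
ΔT = 0.637 × 2.687 = 1.71 °C.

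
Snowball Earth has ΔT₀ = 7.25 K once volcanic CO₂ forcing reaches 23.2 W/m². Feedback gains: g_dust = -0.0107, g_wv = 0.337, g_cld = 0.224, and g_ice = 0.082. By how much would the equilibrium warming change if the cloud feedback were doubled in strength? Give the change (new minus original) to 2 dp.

Original: g = 0.6323, ΔT = 7.25/(1−0.6323) = 19.7172 K.
With doubled cloud: g' = 0.8563, ΔT' = 7.25/(1−0.8563) = 50.4523 K.
Change = 50.4523 − 19.7172 = 30.74 K.

30.74 K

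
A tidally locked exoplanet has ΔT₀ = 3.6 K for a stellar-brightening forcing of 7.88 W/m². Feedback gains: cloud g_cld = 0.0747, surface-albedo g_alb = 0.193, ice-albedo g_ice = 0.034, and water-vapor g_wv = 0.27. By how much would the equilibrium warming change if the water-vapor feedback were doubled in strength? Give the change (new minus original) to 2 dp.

Original: g = 0.5717, ΔT = 3.6/(1−0.5717) = 8.4053 K.
With doubled water-vapor: g' = 0.8417, ΔT' = 3.6/(1−0.8417) = 22.7416 K.
Change = 22.7416 − 8.4053 = 14.34 K.

14.34 K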